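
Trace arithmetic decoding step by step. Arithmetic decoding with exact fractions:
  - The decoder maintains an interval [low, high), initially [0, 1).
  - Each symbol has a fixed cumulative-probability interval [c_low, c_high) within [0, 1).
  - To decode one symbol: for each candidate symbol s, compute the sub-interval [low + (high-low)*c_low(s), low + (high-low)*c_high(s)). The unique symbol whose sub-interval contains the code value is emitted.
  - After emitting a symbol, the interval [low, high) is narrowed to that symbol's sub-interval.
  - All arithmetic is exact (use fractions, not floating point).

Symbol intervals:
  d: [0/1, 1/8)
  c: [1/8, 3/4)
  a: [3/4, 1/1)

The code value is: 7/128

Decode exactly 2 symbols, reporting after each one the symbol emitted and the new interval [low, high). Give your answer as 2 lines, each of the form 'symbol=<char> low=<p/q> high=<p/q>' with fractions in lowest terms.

Step 1: interval [0/1, 1/1), width = 1/1 - 0/1 = 1/1
  'd': [0/1 + 1/1*0/1, 0/1 + 1/1*1/8) = [0/1, 1/8) <- contains code 7/128
  'c': [0/1 + 1/1*1/8, 0/1 + 1/1*3/4) = [1/8, 3/4)
  'a': [0/1 + 1/1*3/4, 0/1 + 1/1*1/1) = [3/4, 1/1)
  emit 'd', narrow to [0/1, 1/8)
Step 2: interval [0/1, 1/8), width = 1/8 - 0/1 = 1/8
  'd': [0/1 + 1/8*0/1, 0/1 + 1/8*1/8) = [0/1, 1/64)
  'c': [0/1 + 1/8*1/8, 0/1 + 1/8*3/4) = [1/64, 3/32) <- contains code 7/128
  'a': [0/1 + 1/8*3/4, 0/1 + 1/8*1/1) = [3/32, 1/8)
  emit 'c', narrow to [1/64, 3/32)

Answer: symbol=d low=0/1 high=1/8
symbol=c low=1/64 high=3/32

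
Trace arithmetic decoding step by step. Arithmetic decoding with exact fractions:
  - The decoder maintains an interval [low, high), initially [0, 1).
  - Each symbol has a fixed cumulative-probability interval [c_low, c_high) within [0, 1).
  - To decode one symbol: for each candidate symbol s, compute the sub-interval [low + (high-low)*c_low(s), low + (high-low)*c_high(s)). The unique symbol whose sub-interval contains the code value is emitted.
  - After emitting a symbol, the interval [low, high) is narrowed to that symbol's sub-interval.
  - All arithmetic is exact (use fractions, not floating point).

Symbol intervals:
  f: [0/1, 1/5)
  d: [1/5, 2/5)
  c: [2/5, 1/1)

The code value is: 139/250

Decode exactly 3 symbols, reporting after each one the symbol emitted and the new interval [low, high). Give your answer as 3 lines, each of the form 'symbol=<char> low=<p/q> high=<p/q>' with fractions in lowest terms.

Step 1: interval [0/1, 1/1), width = 1/1 - 0/1 = 1/1
  'f': [0/1 + 1/1*0/1, 0/1 + 1/1*1/5) = [0/1, 1/5)
  'd': [0/1 + 1/1*1/5, 0/1 + 1/1*2/5) = [1/5, 2/5)
  'c': [0/1 + 1/1*2/5, 0/1 + 1/1*1/1) = [2/5, 1/1) <- contains code 139/250
  emit 'c', narrow to [2/5, 1/1)
Step 2: interval [2/5, 1/1), width = 1/1 - 2/5 = 3/5
  'f': [2/5 + 3/5*0/1, 2/5 + 3/5*1/5) = [2/5, 13/25)
  'd': [2/5 + 3/5*1/5, 2/5 + 3/5*2/5) = [13/25, 16/25) <- contains code 139/250
  'c': [2/5 + 3/5*2/5, 2/5 + 3/5*1/1) = [16/25, 1/1)
  emit 'd', narrow to [13/25, 16/25)
Step 3: interval [13/25, 16/25), width = 16/25 - 13/25 = 3/25
  'f': [13/25 + 3/25*0/1, 13/25 + 3/25*1/5) = [13/25, 68/125)
  'd': [13/25 + 3/25*1/5, 13/25 + 3/25*2/5) = [68/125, 71/125) <- contains code 139/250
  'c': [13/25 + 3/25*2/5, 13/25 + 3/25*1/1) = [71/125, 16/25)
  emit 'd', narrow to [68/125, 71/125)

Answer: symbol=c low=2/5 high=1/1
symbol=d low=13/25 high=16/25
symbol=d low=68/125 high=71/125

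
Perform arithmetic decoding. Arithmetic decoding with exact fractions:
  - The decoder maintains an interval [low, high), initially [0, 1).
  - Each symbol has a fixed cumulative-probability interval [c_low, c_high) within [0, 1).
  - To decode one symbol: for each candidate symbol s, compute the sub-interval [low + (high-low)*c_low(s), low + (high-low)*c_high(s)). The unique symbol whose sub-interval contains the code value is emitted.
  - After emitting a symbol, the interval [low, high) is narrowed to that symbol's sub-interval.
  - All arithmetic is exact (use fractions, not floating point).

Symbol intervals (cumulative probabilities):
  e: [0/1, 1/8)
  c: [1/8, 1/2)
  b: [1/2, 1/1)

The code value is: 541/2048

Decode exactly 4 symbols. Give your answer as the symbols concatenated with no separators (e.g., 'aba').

Answer: ccbc

Derivation:
Step 1: interval [0/1, 1/1), width = 1/1 - 0/1 = 1/1
  'e': [0/1 + 1/1*0/1, 0/1 + 1/1*1/8) = [0/1, 1/8)
  'c': [0/1 + 1/1*1/8, 0/1 + 1/1*1/2) = [1/8, 1/2) <- contains code 541/2048
  'b': [0/1 + 1/1*1/2, 0/1 + 1/1*1/1) = [1/2, 1/1)
  emit 'c', narrow to [1/8, 1/2)
Step 2: interval [1/8, 1/2), width = 1/2 - 1/8 = 3/8
  'e': [1/8 + 3/8*0/1, 1/8 + 3/8*1/8) = [1/8, 11/64)
  'c': [1/8 + 3/8*1/8, 1/8 + 3/8*1/2) = [11/64, 5/16) <- contains code 541/2048
  'b': [1/8 + 3/8*1/2, 1/8 + 3/8*1/1) = [5/16, 1/2)
  emit 'c', narrow to [11/64, 5/16)
Step 3: interval [11/64, 5/16), width = 5/16 - 11/64 = 9/64
  'e': [11/64 + 9/64*0/1, 11/64 + 9/64*1/8) = [11/64, 97/512)
  'c': [11/64 + 9/64*1/8, 11/64 + 9/64*1/2) = [97/512, 31/128)
  'b': [11/64 + 9/64*1/2, 11/64 + 9/64*1/1) = [31/128, 5/16) <- contains code 541/2048
  emit 'b', narrow to [31/128, 5/16)
Step 4: interval [31/128, 5/16), width = 5/16 - 31/128 = 9/128
  'e': [31/128 + 9/128*0/1, 31/128 + 9/128*1/8) = [31/128, 257/1024)
  'c': [31/128 + 9/128*1/8, 31/128 + 9/128*1/2) = [257/1024, 71/256) <- contains code 541/2048
  'b': [31/128 + 9/128*1/2, 31/128 + 9/128*1/1) = [71/256, 5/16)
  emit 'c', narrow to [257/1024, 71/256)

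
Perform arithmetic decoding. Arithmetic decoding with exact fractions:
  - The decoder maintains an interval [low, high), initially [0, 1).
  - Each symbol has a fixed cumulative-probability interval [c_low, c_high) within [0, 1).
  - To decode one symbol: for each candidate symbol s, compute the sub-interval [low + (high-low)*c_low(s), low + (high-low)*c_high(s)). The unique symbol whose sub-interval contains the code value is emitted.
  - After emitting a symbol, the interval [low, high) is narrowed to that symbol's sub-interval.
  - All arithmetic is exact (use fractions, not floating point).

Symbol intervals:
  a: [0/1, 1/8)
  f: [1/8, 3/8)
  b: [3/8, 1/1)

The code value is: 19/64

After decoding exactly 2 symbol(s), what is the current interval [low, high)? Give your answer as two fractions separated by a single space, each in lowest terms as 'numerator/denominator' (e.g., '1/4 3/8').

Answer: 7/32 3/8

Derivation:
Step 1: interval [0/1, 1/1), width = 1/1 - 0/1 = 1/1
  'a': [0/1 + 1/1*0/1, 0/1 + 1/1*1/8) = [0/1, 1/8)
  'f': [0/1 + 1/1*1/8, 0/1 + 1/1*3/8) = [1/8, 3/8) <- contains code 19/64
  'b': [0/1 + 1/1*3/8, 0/1 + 1/1*1/1) = [3/8, 1/1)
  emit 'f', narrow to [1/8, 3/8)
Step 2: interval [1/8, 3/8), width = 3/8 - 1/8 = 1/4
  'a': [1/8 + 1/4*0/1, 1/8 + 1/4*1/8) = [1/8, 5/32)
  'f': [1/8 + 1/4*1/8, 1/8 + 1/4*3/8) = [5/32, 7/32)
  'b': [1/8 + 1/4*3/8, 1/8 + 1/4*1/1) = [7/32, 3/8) <- contains code 19/64
  emit 'b', narrow to [7/32, 3/8)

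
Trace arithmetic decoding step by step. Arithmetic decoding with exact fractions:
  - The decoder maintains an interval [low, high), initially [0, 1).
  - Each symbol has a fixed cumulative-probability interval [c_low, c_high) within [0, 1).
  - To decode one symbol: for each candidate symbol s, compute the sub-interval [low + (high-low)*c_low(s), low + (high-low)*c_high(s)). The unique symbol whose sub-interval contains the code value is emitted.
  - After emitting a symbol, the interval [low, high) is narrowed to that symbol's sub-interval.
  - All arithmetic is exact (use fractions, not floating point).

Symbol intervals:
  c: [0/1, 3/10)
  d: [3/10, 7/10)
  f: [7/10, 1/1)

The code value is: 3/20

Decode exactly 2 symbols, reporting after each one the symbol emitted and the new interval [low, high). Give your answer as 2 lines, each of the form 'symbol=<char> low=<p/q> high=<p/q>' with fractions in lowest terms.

Answer: symbol=c low=0/1 high=3/10
symbol=d low=9/100 high=21/100

Derivation:
Step 1: interval [0/1, 1/1), width = 1/1 - 0/1 = 1/1
  'c': [0/1 + 1/1*0/1, 0/1 + 1/1*3/10) = [0/1, 3/10) <- contains code 3/20
  'd': [0/1 + 1/1*3/10, 0/1 + 1/1*7/10) = [3/10, 7/10)
  'f': [0/1 + 1/1*7/10, 0/1 + 1/1*1/1) = [7/10, 1/1)
  emit 'c', narrow to [0/1, 3/10)
Step 2: interval [0/1, 3/10), width = 3/10 - 0/1 = 3/10
  'c': [0/1 + 3/10*0/1, 0/1 + 3/10*3/10) = [0/1, 9/100)
  'd': [0/1 + 3/10*3/10, 0/1 + 3/10*7/10) = [9/100, 21/100) <- contains code 3/20
  'f': [0/1 + 3/10*7/10, 0/1 + 3/10*1/1) = [21/100, 3/10)
  emit 'd', narrow to [9/100, 21/100)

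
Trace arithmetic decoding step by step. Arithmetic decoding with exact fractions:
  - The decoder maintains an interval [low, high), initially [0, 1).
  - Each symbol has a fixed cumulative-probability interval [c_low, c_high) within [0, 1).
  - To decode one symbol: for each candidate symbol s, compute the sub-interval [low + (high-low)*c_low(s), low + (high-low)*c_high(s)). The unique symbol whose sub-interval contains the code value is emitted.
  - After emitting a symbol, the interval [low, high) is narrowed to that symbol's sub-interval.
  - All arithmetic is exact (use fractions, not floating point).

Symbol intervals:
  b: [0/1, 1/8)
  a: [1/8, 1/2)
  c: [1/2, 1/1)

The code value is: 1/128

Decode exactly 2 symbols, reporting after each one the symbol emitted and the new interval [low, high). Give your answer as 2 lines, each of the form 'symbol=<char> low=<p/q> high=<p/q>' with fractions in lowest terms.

Step 1: interval [0/1, 1/1), width = 1/1 - 0/1 = 1/1
  'b': [0/1 + 1/1*0/1, 0/1 + 1/1*1/8) = [0/1, 1/8) <- contains code 1/128
  'a': [0/1 + 1/1*1/8, 0/1 + 1/1*1/2) = [1/8, 1/2)
  'c': [0/1 + 1/1*1/2, 0/1 + 1/1*1/1) = [1/2, 1/1)
  emit 'b', narrow to [0/1, 1/8)
Step 2: interval [0/1, 1/8), width = 1/8 - 0/1 = 1/8
  'b': [0/1 + 1/8*0/1, 0/1 + 1/8*1/8) = [0/1, 1/64) <- contains code 1/128
  'a': [0/1 + 1/8*1/8, 0/1 + 1/8*1/2) = [1/64, 1/16)
  'c': [0/1 + 1/8*1/2, 0/1 + 1/8*1/1) = [1/16, 1/8)
  emit 'b', narrow to [0/1, 1/64)

Answer: symbol=b low=0/1 high=1/8
symbol=b low=0/1 high=1/64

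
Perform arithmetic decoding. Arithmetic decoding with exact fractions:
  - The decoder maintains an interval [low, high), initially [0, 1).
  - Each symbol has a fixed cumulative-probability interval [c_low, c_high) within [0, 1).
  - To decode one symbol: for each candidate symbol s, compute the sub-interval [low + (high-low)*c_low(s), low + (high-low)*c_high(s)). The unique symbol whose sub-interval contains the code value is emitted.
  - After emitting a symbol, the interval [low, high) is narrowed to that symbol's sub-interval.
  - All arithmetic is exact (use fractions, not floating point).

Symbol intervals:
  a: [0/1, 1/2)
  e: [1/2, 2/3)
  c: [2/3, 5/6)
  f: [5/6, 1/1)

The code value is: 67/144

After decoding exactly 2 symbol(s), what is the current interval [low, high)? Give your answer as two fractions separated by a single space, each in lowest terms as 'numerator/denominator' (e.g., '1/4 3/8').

Answer: 5/12 1/2

Derivation:
Step 1: interval [0/1, 1/1), width = 1/1 - 0/1 = 1/1
  'a': [0/1 + 1/1*0/1, 0/1 + 1/1*1/2) = [0/1, 1/2) <- contains code 67/144
  'e': [0/1 + 1/1*1/2, 0/1 + 1/1*2/3) = [1/2, 2/3)
  'c': [0/1 + 1/1*2/3, 0/1 + 1/1*5/6) = [2/3, 5/6)
  'f': [0/1 + 1/1*5/6, 0/1 + 1/1*1/1) = [5/6, 1/1)
  emit 'a', narrow to [0/1, 1/2)
Step 2: interval [0/1, 1/2), width = 1/2 - 0/1 = 1/2
  'a': [0/1 + 1/2*0/1, 0/1 + 1/2*1/2) = [0/1, 1/4)
  'e': [0/1 + 1/2*1/2, 0/1 + 1/2*2/3) = [1/4, 1/3)
  'c': [0/1 + 1/2*2/3, 0/1 + 1/2*5/6) = [1/3, 5/12)
  'f': [0/1 + 1/2*5/6, 0/1 + 1/2*1/1) = [5/12, 1/2) <- contains code 67/144
  emit 'f', narrow to [5/12, 1/2)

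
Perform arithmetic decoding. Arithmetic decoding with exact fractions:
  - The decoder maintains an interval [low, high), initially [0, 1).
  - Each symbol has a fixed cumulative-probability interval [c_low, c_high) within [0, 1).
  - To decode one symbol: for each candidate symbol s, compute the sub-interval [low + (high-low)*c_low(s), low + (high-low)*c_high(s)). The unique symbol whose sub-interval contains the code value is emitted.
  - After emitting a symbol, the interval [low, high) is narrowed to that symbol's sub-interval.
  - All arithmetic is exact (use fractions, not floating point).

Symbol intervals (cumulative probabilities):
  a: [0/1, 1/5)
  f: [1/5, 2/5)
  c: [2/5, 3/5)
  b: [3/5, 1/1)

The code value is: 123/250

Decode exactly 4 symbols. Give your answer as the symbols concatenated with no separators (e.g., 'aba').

Answer: ccfc

Derivation:
Step 1: interval [0/1, 1/1), width = 1/1 - 0/1 = 1/1
  'a': [0/1 + 1/1*0/1, 0/1 + 1/1*1/5) = [0/1, 1/5)
  'f': [0/1 + 1/1*1/5, 0/1 + 1/1*2/5) = [1/5, 2/5)
  'c': [0/1 + 1/1*2/5, 0/1 + 1/1*3/5) = [2/5, 3/5) <- contains code 123/250
  'b': [0/1 + 1/1*3/5, 0/1 + 1/1*1/1) = [3/5, 1/1)
  emit 'c', narrow to [2/5, 3/5)
Step 2: interval [2/5, 3/5), width = 3/5 - 2/5 = 1/5
  'a': [2/5 + 1/5*0/1, 2/5 + 1/5*1/5) = [2/5, 11/25)
  'f': [2/5 + 1/5*1/5, 2/5 + 1/5*2/5) = [11/25, 12/25)
  'c': [2/5 + 1/5*2/5, 2/5 + 1/5*3/5) = [12/25, 13/25) <- contains code 123/250
  'b': [2/5 + 1/5*3/5, 2/5 + 1/5*1/1) = [13/25, 3/5)
  emit 'c', narrow to [12/25, 13/25)
Step 3: interval [12/25, 13/25), width = 13/25 - 12/25 = 1/25
  'a': [12/25 + 1/25*0/1, 12/25 + 1/25*1/5) = [12/25, 61/125)
  'f': [12/25 + 1/25*1/5, 12/25 + 1/25*2/5) = [61/125, 62/125) <- contains code 123/250
  'c': [12/25 + 1/25*2/5, 12/25 + 1/25*3/5) = [62/125, 63/125)
  'b': [12/25 + 1/25*3/5, 12/25 + 1/25*1/1) = [63/125, 13/25)
  emit 'f', narrow to [61/125, 62/125)
Step 4: interval [61/125, 62/125), width = 62/125 - 61/125 = 1/125
  'a': [61/125 + 1/125*0/1, 61/125 + 1/125*1/5) = [61/125, 306/625)
  'f': [61/125 + 1/125*1/5, 61/125 + 1/125*2/5) = [306/625, 307/625)
  'c': [61/125 + 1/125*2/5, 61/125 + 1/125*3/5) = [307/625, 308/625) <- contains code 123/250
  'b': [61/125 + 1/125*3/5, 61/125 + 1/125*1/1) = [308/625, 62/125)
  emit 'c', narrow to [307/625, 308/625)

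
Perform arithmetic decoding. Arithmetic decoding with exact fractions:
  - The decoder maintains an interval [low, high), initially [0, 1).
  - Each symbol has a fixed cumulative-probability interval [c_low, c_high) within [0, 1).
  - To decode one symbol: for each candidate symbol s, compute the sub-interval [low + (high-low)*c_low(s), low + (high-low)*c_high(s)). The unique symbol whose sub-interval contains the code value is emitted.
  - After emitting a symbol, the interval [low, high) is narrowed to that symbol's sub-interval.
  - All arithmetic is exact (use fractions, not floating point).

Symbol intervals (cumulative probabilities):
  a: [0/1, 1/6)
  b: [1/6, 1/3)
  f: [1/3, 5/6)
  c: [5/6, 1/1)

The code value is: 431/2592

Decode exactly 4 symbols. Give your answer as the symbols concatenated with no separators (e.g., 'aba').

Step 1: interval [0/1, 1/1), width = 1/1 - 0/1 = 1/1
  'a': [0/1 + 1/1*0/1, 0/1 + 1/1*1/6) = [0/1, 1/6) <- contains code 431/2592
  'b': [0/1 + 1/1*1/6, 0/1 + 1/1*1/3) = [1/6, 1/3)
  'f': [0/1 + 1/1*1/3, 0/1 + 1/1*5/6) = [1/3, 5/6)
  'c': [0/1 + 1/1*5/6, 0/1 + 1/1*1/1) = [5/6, 1/1)
  emit 'a', narrow to [0/1, 1/6)
Step 2: interval [0/1, 1/6), width = 1/6 - 0/1 = 1/6
  'a': [0/1 + 1/6*0/1, 0/1 + 1/6*1/6) = [0/1, 1/36)
  'b': [0/1 + 1/6*1/6, 0/1 + 1/6*1/3) = [1/36, 1/18)
  'f': [0/1 + 1/6*1/3, 0/1 + 1/6*5/6) = [1/18, 5/36)
  'c': [0/1 + 1/6*5/6, 0/1 + 1/6*1/1) = [5/36, 1/6) <- contains code 431/2592
  emit 'c', narrow to [5/36, 1/6)
Step 3: interval [5/36, 1/6), width = 1/6 - 5/36 = 1/36
  'a': [5/36 + 1/36*0/1, 5/36 + 1/36*1/6) = [5/36, 31/216)
  'b': [5/36 + 1/36*1/6, 5/36 + 1/36*1/3) = [31/216, 4/27)
  'f': [5/36 + 1/36*1/3, 5/36 + 1/36*5/6) = [4/27, 35/216)
  'c': [5/36 + 1/36*5/6, 5/36 + 1/36*1/1) = [35/216, 1/6) <- contains code 431/2592
  emit 'c', narrow to [35/216, 1/6)
Step 4: interval [35/216, 1/6), width = 1/6 - 35/216 = 1/216
  'a': [35/216 + 1/216*0/1, 35/216 + 1/216*1/6) = [35/216, 211/1296)
  'b': [35/216 + 1/216*1/6, 35/216 + 1/216*1/3) = [211/1296, 53/324)
  'f': [35/216 + 1/216*1/3, 35/216 + 1/216*5/6) = [53/324, 215/1296)
  'c': [35/216 + 1/216*5/6, 35/216 + 1/216*1/1) = [215/1296, 1/6) <- contains code 431/2592
  emit 'c', narrow to [215/1296, 1/6)

Answer: accc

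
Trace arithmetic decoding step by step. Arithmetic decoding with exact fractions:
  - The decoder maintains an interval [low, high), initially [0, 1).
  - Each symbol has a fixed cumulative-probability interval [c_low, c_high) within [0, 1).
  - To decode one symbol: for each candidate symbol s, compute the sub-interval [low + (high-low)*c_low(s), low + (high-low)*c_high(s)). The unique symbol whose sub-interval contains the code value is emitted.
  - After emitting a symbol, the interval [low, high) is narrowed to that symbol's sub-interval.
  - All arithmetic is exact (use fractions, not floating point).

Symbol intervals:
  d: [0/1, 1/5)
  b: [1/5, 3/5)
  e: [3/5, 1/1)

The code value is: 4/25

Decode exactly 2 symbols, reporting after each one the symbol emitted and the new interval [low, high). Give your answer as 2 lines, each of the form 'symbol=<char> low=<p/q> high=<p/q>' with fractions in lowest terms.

Step 1: interval [0/1, 1/1), width = 1/1 - 0/1 = 1/1
  'd': [0/1 + 1/1*0/1, 0/1 + 1/1*1/5) = [0/1, 1/5) <- contains code 4/25
  'b': [0/1 + 1/1*1/5, 0/1 + 1/1*3/5) = [1/5, 3/5)
  'e': [0/1 + 1/1*3/5, 0/1 + 1/1*1/1) = [3/5, 1/1)
  emit 'd', narrow to [0/1, 1/5)
Step 2: interval [0/1, 1/5), width = 1/5 - 0/1 = 1/5
  'd': [0/1 + 1/5*0/1, 0/1 + 1/5*1/5) = [0/1, 1/25)
  'b': [0/1 + 1/5*1/5, 0/1 + 1/5*3/5) = [1/25, 3/25)
  'e': [0/1 + 1/5*3/5, 0/1 + 1/5*1/1) = [3/25, 1/5) <- contains code 4/25
  emit 'e', narrow to [3/25, 1/5)

Answer: symbol=d low=0/1 high=1/5
symbol=e low=3/25 high=1/5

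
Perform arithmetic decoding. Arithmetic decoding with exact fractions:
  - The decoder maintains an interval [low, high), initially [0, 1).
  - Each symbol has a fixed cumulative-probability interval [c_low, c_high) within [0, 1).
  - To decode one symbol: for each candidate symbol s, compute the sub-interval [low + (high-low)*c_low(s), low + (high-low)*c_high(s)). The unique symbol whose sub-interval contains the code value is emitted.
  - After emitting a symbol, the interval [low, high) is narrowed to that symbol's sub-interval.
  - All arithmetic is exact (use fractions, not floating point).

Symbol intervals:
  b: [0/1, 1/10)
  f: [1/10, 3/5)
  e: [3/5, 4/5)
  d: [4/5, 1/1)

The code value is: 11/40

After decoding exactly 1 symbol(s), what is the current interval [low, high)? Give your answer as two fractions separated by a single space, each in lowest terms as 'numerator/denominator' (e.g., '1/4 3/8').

Answer: 1/10 3/5

Derivation:
Step 1: interval [0/1, 1/1), width = 1/1 - 0/1 = 1/1
  'b': [0/1 + 1/1*0/1, 0/1 + 1/1*1/10) = [0/1, 1/10)
  'f': [0/1 + 1/1*1/10, 0/1 + 1/1*3/5) = [1/10, 3/5) <- contains code 11/40
  'e': [0/1 + 1/1*3/5, 0/1 + 1/1*4/5) = [3/5, 4/5)
  'd': [0/1 + 1/1*4/5, 0/1 + 1/1*1/1) = [4/5, 1/1)
  emit 'f', narrow to [1/10, 3/5)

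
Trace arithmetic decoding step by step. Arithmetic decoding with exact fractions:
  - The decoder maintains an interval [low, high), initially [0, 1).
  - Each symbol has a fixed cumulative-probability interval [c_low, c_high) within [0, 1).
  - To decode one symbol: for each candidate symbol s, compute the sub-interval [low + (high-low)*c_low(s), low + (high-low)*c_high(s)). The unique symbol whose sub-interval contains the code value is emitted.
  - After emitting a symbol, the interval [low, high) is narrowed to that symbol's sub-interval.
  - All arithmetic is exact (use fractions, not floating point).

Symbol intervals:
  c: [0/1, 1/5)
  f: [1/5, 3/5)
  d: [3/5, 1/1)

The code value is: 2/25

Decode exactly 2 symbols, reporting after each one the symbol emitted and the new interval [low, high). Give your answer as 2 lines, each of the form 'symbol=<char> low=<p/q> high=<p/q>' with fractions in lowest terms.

Answer: symbol=c low=0/1 high=1/5
symbol=f low=1/25 high=3/25

Derivation:
Step 1: interval [0/1, 1/1), width = 1/1 - 0/1 = 1/1
  'c': [0/1 + 1/1*0/1, 0/1 + 1/1*1/5) = [0/1, 1/5) <- contains code 2/25
  'f': [0/1 + 1/1*1/5, 0/1 + 1/1*3/5) = [1/5, 3/5)
  'd': [0/1 + 1/1*3/5, 0/1 + 1/1*1/1) = [3/5, 1/1)
  emit 'c', narrow to [0/1, 1/5)
Step 2: interval [0/1, 1/5), width = 1/5 - 0/1 = 1/5
  'c': [0/1 + 1/5*0/1, 0/1 + 1/5*1/5) = [0/1, 1/25)
  'f': [0/1 + 1/5*1/5, 0/1 + 1/5*3/5) = [1/25, 3/25) <- contains code 2/25
  'd': [0/1 + 1/5*3/5, 0/1 + 1/5*1/1) = [3/25, 1/5)
  emit 'f', narrow to [1/25, 3/25)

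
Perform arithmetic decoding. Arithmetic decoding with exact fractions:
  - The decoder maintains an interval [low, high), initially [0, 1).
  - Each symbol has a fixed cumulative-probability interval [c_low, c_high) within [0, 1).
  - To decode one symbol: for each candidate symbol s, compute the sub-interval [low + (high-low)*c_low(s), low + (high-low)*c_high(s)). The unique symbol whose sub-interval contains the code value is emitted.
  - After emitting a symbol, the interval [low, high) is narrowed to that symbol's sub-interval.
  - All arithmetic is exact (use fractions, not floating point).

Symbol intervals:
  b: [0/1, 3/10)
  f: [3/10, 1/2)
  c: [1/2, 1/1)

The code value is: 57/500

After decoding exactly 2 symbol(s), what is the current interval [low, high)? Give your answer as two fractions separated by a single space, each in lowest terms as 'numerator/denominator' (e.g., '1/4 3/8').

Step 1: interval [0/1, 1/1), width = 1/1 - 0/1 = 1/1
  'b': [0/1 + 1/1*0/1, 0/1 + 1/1*3/10) = [0/1, 3/10) <- contains code 57/500
  'f': [0/1 + 1/1*3/10, 0/1 + 1/1*1/2) = [3/10, 1/2)
  'c': [0/1 + 1/1*1/2, 0/1 + 1/1*1/1) = [1/2, 1/1)
  emit 'b', narrow to [0/1, 3/10)
Step 2: interval [0/1, 3/10), width = 3/10 - 0/1 = 3/10
  'b': [0/1 + 3/10*0/1, 0/1 + 3/10*3/10) = [0/1, 9/100)
  'f': [0/1 + 3/10*3/10, 0/1 + 3/10*1/2) = [9/100, 3/20) <- contains code 57/500
  'c': [0/1 + 3/10*1/2, 0/1 + 3/10*1/1) = [3/20, 3/10)
  emit 'f', narrow to [9/100, 3/20)

Answer: 9/100 3/20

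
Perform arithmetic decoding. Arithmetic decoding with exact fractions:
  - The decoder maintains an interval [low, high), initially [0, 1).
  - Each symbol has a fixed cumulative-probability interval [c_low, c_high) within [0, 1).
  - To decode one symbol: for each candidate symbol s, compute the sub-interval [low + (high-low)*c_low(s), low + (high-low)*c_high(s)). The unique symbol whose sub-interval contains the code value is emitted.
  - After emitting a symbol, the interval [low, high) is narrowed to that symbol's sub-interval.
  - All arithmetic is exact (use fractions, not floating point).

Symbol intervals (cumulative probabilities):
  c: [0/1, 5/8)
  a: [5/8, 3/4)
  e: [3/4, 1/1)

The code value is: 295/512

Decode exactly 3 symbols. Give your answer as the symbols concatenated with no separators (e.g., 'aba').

Step 1: interval [0/1, 1/1), width = 1/1 - 0/1 = 1/1
  'c': [0/1 + 1/1*0/1, 0/1 + 1/1*5/8) = [0/1, 5/8) <- contains code 295/512
  'a': [0/1 + 1/1*5/8, 0/1 + 1/1*3/4) = [5/8, 3/4)
  'e': [0/1 + 1/1*3/4, 0/1 + 1/1*1/1) = [3/4, 1/1)
  emit 'c', narrow to [0/1, 5/8)
Step 2: interval [0/1, 5/8), width = 5/8 - 0/1 = 5/8
  'c': [0/1 + 5/8*0/1, 0/1 + 5/8*5/8) = [0/1, 25/64)
  'a': [0/1 + 5/8*5/8, 0/1 + 5/8*3/4) = [25/64, 15/32)
  'e': [0/1 + 5/8*3/4, 0/1 + 5/8*1/1) = [15/32, 5/8) <- contains code 295/512
  emit 'e', narrow to [15/32, 5/8)
Step 3: interval [15/32, 5/8), width = 5/8 - 15/32 = 5/32
  'c': [15/32 + 5/32*0/1, 15/32 + 5/32*5/8) = [15/32, 145/256)
  'a': [15/32 + 5/32*5/8, 15/32 + 5/32*3/4) = [145/256, 75/128) <- contains code 295/512
  'e': [15/32 + 5/32*3/4, 15/32 + 5/32*1/1) = [75/128, 5/8)
  emit 'a', narrow to [145/256, 75/128)

Answer: cea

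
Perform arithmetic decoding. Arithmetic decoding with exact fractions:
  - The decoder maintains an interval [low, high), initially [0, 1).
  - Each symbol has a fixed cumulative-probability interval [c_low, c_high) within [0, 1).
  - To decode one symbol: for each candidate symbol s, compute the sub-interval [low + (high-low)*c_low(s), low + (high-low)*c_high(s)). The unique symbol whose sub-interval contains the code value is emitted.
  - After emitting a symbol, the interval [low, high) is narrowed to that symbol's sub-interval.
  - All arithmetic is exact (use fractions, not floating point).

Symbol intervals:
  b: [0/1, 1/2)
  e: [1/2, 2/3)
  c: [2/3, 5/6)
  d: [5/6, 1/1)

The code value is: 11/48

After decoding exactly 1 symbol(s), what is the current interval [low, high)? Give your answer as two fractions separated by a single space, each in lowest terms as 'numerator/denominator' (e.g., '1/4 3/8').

Answer: 0/1 1/2

Derivation:
Step 1: interval [0/1, 1/1), width = 1/1 - 0/1 = 1/1
  'b': [0/1 + 1/1*0/1, 0/1 + 1/1*1/2) = [0/1, 1/2) <- contains code 11/48
  'e': [0/1 + 1/1*1/2, 0/1 + 1/1*2/3) = [1/2, 2/3)
  'c': [0/1 + 1/1*2/3, 0/1 + 1/1*5/6) = [2/3, 5/6)
  'd': [0/1 + 1/1*5/6, 0/1 + 1/1*1/1) = [5/6, 1/1)
  emit 'b', narrow to [0/1, 1/2)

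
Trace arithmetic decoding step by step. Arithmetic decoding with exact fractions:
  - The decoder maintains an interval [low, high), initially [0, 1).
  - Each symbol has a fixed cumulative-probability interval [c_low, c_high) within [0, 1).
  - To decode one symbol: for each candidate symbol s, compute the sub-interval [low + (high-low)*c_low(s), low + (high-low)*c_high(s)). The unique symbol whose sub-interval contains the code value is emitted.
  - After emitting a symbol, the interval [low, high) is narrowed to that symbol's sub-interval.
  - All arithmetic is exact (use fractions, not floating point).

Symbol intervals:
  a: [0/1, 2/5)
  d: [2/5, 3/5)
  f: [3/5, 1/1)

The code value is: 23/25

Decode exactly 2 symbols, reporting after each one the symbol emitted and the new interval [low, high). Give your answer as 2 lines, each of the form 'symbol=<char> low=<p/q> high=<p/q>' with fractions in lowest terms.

Answer: symbol=f low=3/5 high=1/1
symbol=f low=21/25 high=1/1

Derivation:
Step 1: interval [0/1, 1/1), width = 1/1 - 0/1 = 1/1
  'a': [0/1 + 1/1*0/1, 0/1 + 1/1*2/5) = [0/1, 2/5)
  'd': [0/1 + 1/1*2/5, 0/1 + 1/1*3/5) = [2/5, 3/5)
  'f': [0/1 + 1/1*3/5, 0/1 + 1/1*1/1) = [3/5, 1/1) <- contains code 23/25
  emit 'f', narrow to [3/5, 1/1)
Step 2: interval [3/5, 1/1), width = 1/1 - 3/5 = 2/5
  'a': [3/5 + 2/5*0/1, 3/5 + 2/5*2/5) = [3/5, 19/25)
  'd': [3/5 + 2/5*2/5, 3/5 + 2/5*3/5) = [19/25, 21/25)
  'f': [3/5 + 2/5*3/5, 3/5 + 2/5*1/1) = [21/25, 1/1) <- contains code 23/25
  emit 'f', narrow to [21/25, 1/1)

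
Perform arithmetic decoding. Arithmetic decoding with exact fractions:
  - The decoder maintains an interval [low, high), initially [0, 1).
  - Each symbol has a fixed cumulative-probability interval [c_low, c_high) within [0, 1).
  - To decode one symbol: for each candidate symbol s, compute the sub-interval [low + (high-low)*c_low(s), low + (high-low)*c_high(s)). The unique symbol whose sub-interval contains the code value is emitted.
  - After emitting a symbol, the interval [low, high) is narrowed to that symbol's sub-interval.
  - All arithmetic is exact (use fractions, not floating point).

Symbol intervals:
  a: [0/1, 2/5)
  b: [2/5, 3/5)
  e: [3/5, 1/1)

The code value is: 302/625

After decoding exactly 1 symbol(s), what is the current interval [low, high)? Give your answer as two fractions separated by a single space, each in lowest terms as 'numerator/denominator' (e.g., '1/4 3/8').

Answer: 2/5 3/5

Derivation:
Step 1: interval [0/1, 1/1), width = 1/1 - 0/1 = 1/1
  'a': [0/1 + 1/1*0/1, 0/1 + 1/1*2/5) = [0/1, 2/5)
  'b': [0/1 + 1/1*2/5, 0/1 + 1/1*3/5) = [2/5, 3/5) <- contains code 302/625
  'e': [0/1 + 1/1*3/5, 0/1 + 1/1*1/1) = [3/5, 1/1)
  emit 'b', narrow to [2/5, 3/5)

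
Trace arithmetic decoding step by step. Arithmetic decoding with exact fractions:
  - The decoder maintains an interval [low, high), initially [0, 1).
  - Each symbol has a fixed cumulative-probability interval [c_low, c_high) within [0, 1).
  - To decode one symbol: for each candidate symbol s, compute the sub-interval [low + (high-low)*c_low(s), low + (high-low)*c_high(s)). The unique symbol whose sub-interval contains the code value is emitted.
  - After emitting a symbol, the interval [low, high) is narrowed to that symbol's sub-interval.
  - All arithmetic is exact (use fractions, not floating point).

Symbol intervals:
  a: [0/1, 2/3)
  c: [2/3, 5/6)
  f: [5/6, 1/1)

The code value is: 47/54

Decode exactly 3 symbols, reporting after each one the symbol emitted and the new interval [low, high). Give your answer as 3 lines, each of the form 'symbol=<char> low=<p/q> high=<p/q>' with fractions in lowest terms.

Answer: symbol=f low=5/6 high=1/1
symbol=a low=5/6 high=17/18
symbol=a low=5/6 high=49/54

Derivation:
Step 1: interval [0/1, 1/1), width = 1/1 - 0/1 = 1/1
  'a': [0/1 + 1/1*0/1, 0/1 + 1/1*2/3) = [0/1, 2/3)
  'c': [0/1 + 1/1*2/3, 0/1 + 1/1*5/6) = [2/3, 5/6)
  'f': [0/1 + 1/1*5/6, 0/1 + 1/1*1/1) = [5/6, 1/1) <- contains code 47/54
  emit 'f', narrow to [5/6, 1/1)
Step 2: interval [5/6, 1/1), width = 1/1 - 5/6 = 1/6
  'a': [5/6 + 1/6*0/1, 5/6 + 1/6*2/3) = [5/6, 17/18) <- contains code 47/54
  'c': [5/6 + 1/6*2/3, 5/6 + 1/6*5/6) = [17/18, 35/36)
  'f': [5/6 + 1/6*5/6, 5/6 + 1/6*1/1) = [35/36, 1/1)
  emit 'a', narrow to [5/6, 17/18)
Step 3: interval [5/6, 17/18), width = 17/18 - 5/6 = 1/9
  'a': [5/6 + 1/9*0/1, 5/6 + 1/9*2/3) = [5/6, 49/54) <- contains code 47/54
  'c': [5/6 + 1/9*2/3, 5/6 + 1/9*5/6) = [49/54, 25/27)
  'f': [5/6 + 1/9*5/6, 5/6 + 1/9*1/1) = [25/27, 17/18)
  emit 'a', narrow to [5/6, 49/54)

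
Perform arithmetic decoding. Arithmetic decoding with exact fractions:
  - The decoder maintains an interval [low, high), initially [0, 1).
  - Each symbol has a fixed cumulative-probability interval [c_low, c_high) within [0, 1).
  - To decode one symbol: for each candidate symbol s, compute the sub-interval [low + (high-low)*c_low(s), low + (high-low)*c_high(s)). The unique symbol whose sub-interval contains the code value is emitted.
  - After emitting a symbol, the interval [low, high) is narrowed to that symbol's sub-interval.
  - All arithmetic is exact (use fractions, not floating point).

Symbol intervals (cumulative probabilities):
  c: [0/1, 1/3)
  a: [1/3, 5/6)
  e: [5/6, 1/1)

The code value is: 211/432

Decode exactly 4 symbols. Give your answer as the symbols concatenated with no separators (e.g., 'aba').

Answer: acea

Derivation:
Step 1: interval [0/1, 1/1), width = 1/1 - 0/1 = 1/1
  'c': [0/1 + 1/1*0/1, 0/1 + 1/1*1/3) = [0/1, 1/3)
  'a': [0/1 + 1/1*1/3, 0/1 + 1/1*5/6) = [1/3, 5/6) <- contains code 211/432
  'e': [0/1 + 1/1*5/6, 0/1 + 1/1*1/1) = [5/6, 1/1)
  emit 'a', narrow to [1/3, 5/6)
Step 2: interval [1/3, 5/6), width = 5/6 - 1/3 = 1/2
  'c': [1/3 + 1/2*0/1, 1/3 + 1/2*1/3) = [1/3, 1/2) <- contains code 211/432
  'a': [1/3 + 1/2*1/3, 1/3 + 1/2*5/6) = [1/2, 3/4)
  'e': [1/3 + 1/2*5/6, 1/3 + 1/2*1/1) = [3/4, 5/6)
  emit 'c', narrow to [1/3, 1/2)
Step 3: interval [1/3, 1/2), width = 1/2 - 1/3 = 1/6
  'c': [1/3 + 1/6*0/1, 1/3 + 1/6*1/3) = [1/3, 7/18)
  'a': [1/3 + 1/6*1/3, 1/3 + 1/6*5/6) = [7/18, 17/36)
  'e': [1/3 + 1/6*5/6, 1/3 + 1/6*1/1) = [17/36, 1/2) <- contains code 211/432
  emit 'e', narrow to [17/36, 1/2)
Step 4: interval [17/36, 1/2), width = 1/2 - 17/36 = 1/36
  'c': [17/36 + 1/36*0/1, 17/36 + 1/36*1/3) = [17/36, 13/27)
  'a': [17/36 + 1/36*1/3, 17/36 + 1/36*5/6) = [13/27, 107/216) <- contains code 211/432
  'e': [17/36 + 1/36*5/6, 17/36 + 1/36*1/1) = [107/216, 1/2)
  emit 'a', narrow to [13/27, 107/216)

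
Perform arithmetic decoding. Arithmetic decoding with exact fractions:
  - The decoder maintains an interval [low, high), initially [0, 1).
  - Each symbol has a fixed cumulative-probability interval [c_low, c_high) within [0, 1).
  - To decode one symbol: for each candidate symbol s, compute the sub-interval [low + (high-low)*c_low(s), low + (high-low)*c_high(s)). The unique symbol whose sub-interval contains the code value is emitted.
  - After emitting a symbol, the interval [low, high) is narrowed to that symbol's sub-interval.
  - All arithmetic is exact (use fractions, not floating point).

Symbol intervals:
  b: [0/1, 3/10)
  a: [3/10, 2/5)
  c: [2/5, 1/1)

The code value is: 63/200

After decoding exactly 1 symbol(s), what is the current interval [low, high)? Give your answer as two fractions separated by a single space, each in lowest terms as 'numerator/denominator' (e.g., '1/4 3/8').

Answer: 3/10 2/5

Derivation:
Step 1: interval [0/1, 1/1), width = 1/1 - 0/1 = 1/1
  'b': [0/1 + 1/1*0/1, 0/1 + 1/1*3/10) = [0/1, 3/10)
  'a': [0/1 + 1/1*3/10, 0/1 + 1/1*2/5) = [3/10, 2/5) <- contains code 63/200
  'c': [0/1 + 1/1*2/5, 0/1 + 1/1*1/1) = [2/5, 1/1)
  emit 'a', narrow to [3/10, 2/5)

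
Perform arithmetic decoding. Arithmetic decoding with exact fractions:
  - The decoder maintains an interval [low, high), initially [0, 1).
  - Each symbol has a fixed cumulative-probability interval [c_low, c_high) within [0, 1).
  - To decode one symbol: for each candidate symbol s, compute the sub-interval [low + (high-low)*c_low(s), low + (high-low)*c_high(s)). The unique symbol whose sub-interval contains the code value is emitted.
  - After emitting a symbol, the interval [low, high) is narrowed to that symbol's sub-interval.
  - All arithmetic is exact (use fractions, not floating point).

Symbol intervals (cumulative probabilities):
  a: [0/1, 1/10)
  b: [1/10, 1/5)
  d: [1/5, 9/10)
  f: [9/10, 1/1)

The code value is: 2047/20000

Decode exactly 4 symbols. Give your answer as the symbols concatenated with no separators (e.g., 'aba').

Answer: bada

Derivation:
Step 1: interval [0/1, 1/1), width = 1/1 - 0/1 = 1/1
  'a': [0/1 + 1/1*0/1, 0/1 + 1/1*1/10) = [0/1, 1/10)
  'b': [0/1 + 1/1*1/10, 0/1 + 1/1*1/5) = [1/10, 1/5) <- contains code 2047/20000
  'd': [0/1 + 1/1*1/5, 0/1 + 1/1*9/10) = [1/5, 9/10)
  'f': [0/1 + 1/1*9/10, 0/1 + 1/1*1/1) = [9/10, 1/1)
  emit 'b', narrow to [1/10, 1/5)
Step 2: interval [1/10, 1/5), width = 1/5 - 1/10 = 1/10
  'a': [1/10 + 1/10*0/1, 1/10 + 1/10*1/10) = [1/10, 11/100) <- contains code 2047/20000
  'b': [1/10 + 1/10*1/10, 1/10 + 1/10*1/5) = [11/100, 3/25)
  'd': [1/10 + 1/10*1/5, 1/10 + 1/10*9/10) = [3/25, 19/100)
  'f': [1/10 + 1/10*9/10, 1/10 + 1/10*1/1) = [19/100, 1/5)
  emit 'a', narrow to [1/10, 11/100)
Step 3: interval [1/10, 11/100), width = 11/100 - 1/10 = 1/100
  'a': [1/10 + 1/100*0/1, 1/10 + 1/100*1/10) = [1/10, 101/1000)
  'b': [1/10 + 1/100*1/10, 1/10 + 1/100*1/5) = [101/1000, 51/500)
  'd': [1/10 + 1/100*1/5, 1/10 + 1/100*9/10) = [51/500, 109/1000) <- contains code 2047/20000
  'f': [1/10 + 1/100*9/10, 1/10 + 1/100*1/1) = [109/1000, 11/100)
  emit 'd', narrow to [51/500, 109/1000)
Step 4: interval [51/500, 109/1000), width = 109/1000 - 51/500 = 7/1000
  'a': [51/500 + 7/1000*0/1, 51/500 + 7/1000*1/10) = [51/500, 1027/10000) <- contains code 2047/20000
  'b': [51/500 + 7/1000*1/10, 51/500 + 7/1000*1/5) = [1027/10000, 517/5000)
  'd': [51/500 + 7/1000*1/5, 51/500 + 7/1000*9/10) = [517/5000, 1083/10000)
  'f': [51/500 + 7/1000*9/10, 51/500 + 7/1000*1/1) = [1083/10000, 109/1000)
  emit 'a', narrow to [51/500, 1027/10000)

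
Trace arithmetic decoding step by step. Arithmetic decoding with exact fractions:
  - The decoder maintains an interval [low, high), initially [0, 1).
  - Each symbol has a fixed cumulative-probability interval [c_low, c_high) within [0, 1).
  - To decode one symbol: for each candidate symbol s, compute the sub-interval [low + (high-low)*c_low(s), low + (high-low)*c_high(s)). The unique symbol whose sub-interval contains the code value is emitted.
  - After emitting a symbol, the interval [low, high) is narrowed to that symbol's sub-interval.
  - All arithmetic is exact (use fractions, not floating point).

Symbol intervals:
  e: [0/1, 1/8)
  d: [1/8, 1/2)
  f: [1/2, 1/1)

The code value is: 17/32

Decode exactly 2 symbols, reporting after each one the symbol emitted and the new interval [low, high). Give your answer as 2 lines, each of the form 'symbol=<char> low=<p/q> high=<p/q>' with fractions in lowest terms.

Answer: symbol=f low=1/2 high=1/1
symbol=e low=1/2 high=9/16

Derivation:
Step 1: interval [0/1, 1/1), width = 1/1 - 0/1 = 1/1
  'e': [0/1 + 1/1*0/1, 0/1 + 1/1*1/8) = [0/1, 1/8)
  'd': [0/1 + 1/1*1/8, 0/1 + 1/1*1/2) = [1/8, 1/2)
  'f': [0/1 + 1/1*1/2, 0/1 + 1/1*1/1) = [1/2, 1/1) <- contains code 17/32
  emit 'f', narrow to [1/2, 1/1)
Step 2: interval [1/2, 1/1), width = 1/1 - 1/2 = 1/2
  'e': [1/2 + 1/2*0/1, 1/2 + 1/2*1/8) = [1/2, 9/16) <- contains code 17/32
  'd': [1/2 + 1/2*1/8, 1/2 + 1/2*1/2) = [9/16, 3/4)
  'f': [1/2 + 1/2*1/2, 1/2 + 1/2*1/1) = [3/4, 1/1)
  emit 'e', narrow to [1/2, 9/16)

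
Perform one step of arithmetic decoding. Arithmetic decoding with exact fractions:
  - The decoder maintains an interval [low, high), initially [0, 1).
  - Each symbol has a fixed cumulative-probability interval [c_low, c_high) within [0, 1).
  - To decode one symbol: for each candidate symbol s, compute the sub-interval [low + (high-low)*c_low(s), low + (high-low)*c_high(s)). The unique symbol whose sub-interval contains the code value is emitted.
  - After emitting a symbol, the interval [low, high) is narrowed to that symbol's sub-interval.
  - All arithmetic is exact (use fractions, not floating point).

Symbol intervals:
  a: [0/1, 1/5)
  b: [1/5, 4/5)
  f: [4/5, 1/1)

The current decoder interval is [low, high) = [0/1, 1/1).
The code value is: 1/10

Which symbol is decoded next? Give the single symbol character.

Interval width = high − low = 1/1 − 0/1 = 1/1
Scaled code = (code − low) / width = (1/10 − 0/1) / 1/1 = 1/10
  a: [0/1, 1/5) ← scaled code falls here ✓
  b: [1/5, 4/5) 
  f: [4/5, 1/1) 

Answer: a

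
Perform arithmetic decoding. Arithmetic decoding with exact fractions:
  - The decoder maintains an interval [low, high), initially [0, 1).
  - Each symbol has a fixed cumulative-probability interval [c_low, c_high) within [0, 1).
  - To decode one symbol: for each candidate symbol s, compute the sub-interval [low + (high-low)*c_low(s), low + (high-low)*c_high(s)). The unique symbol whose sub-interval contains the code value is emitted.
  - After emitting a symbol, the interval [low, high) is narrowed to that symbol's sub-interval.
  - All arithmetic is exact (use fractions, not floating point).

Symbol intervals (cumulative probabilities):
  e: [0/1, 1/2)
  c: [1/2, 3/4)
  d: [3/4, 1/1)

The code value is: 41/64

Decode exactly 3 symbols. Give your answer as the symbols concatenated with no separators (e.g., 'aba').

Step 1: interval [0/1, 1/1), width = 1/1 - 0/1 = 1/1
  'e': [0/1 + 1/1*0/1, 0/1 + 1/1*1/2) = [0/1, 1/2)
  'c': [0/1 + 1/1*1/2, 0/1 + 1/1*3/4) = [1/2, 3/4) <- contains code 41/64
  'd': [0/1 + 1/1*3/4, 0/1 + 1/1*1/1) = [3/4, 1/1)
  emit 'c', narrow to [1/2, 3/4)
Step 2: interval [1/2, 3/4), width = 3/4 - 1/2 = 1/4
  'e': [1/2 + 1/4*0/1, 1/2 + 1/4*1/2) = [1/2, 5/8)
  'c': [1/2 + 1/4*1/2, 1/2 + 1/4*3/4) = [5/8, 11/16) <- contains code 41/64
  'd': [1/2 + 1/4*3/4, 1/2 + 1/4*1/1) = [11/16, 3/4)
  emit 'c', narrow to [5/8, 11/16)
Step 3: interval [5/8, 11/16), width = 11/16 - 5/8 = 1/16
  'e': [5/8 + 1/16*0/1, 5/8 + 1/16*1/2) = [5/8, 21/32) <- contains code 41/64
  'c': [5/8 + 1/16*1/2, 5/8 + 1/16*3/4) = [21/32, 43/64)
  'd': [5/8 + 1/16*3/4, 5/8 + 1/16*1/1) = [43/64, 11/16)
  emit 'e', narrow to [5/8, 21/32)

Answer: cce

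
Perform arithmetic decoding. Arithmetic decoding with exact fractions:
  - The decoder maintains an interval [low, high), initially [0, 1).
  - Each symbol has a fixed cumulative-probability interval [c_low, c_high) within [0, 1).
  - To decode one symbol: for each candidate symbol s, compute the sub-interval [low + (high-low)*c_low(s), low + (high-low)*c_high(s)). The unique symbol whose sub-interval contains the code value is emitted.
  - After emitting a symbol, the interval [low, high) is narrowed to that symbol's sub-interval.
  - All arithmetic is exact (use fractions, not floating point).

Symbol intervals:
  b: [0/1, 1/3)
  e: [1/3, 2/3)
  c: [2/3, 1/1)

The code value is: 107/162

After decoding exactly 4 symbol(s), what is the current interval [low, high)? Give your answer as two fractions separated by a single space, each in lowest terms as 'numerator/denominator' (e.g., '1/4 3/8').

Answer: 53/81 2/3

Derivation:
Step 1: interval [0/1, 1/1), width = 1/1 - 0/1 = 1/1
  'b': [0/1 + 1/1*0/1, 0/1 + 1/1*1/3) = [0/1, 1/3)
  'e': [0/1 + 1/1*1/3, 0/1 + 1/1*2/3) = [1/3, 2/3) <- contains code 107/162
  'c': [0/1 + 1/1*2/3, 0/1 + 1/1*1/1) = [2/3, 1/1)
  emit 'e', narrow to [1/3, 2/3)
Step 2: interval [1/3, 2/3), width = 2/3 - 1/3 = 1/3
  'b': [1/3 + 1/3*0/1, 1/3 + 1/3*1/3) = [1/3, 4/9)
  'e': [1/3 + 1/3*1/3, 1/3 + 1/3*2/3) = [4/9, 5/9)
  'c': [1/3 + 1/3*2/3, 1/3 + 1/3*1/1) = [5/9, 2/3) <- contains code 107/162
  emit 'c', narrow to [5/9, 2/3)
Step 3: interval [5/9, 2/3), width = 2/3 - 5/9 = 1/9
  'b': [5/9 + 1/9*0/1, 5/9 + 1/9*1/3) = [5/9, 16/27)
  'e': [5/9 + 1/9*1/3, 5/9 + 1/9*2/3) = [16/27, 17/27)
  'c': [5/9 + 1/9*2/3, 5/9 + 1/9*1/1) = [17/27, 2/3) <- contains code 107/162
  emit 'c', narrow to [17/27, 2/3)
Step 4: interval [17/27, 2/3), width = 2/3 - 17/27 = 1/27
  'b': [17/27 + 1/27*0/1, 17/27 + 1/27*1/3) = [17/27, 52/81)
  'e': [17/27 + 1/27*1/3, 17/27 + 1/27*2/3) = [52/81, 53/81)
  'c': [17/27 + 1/27*2/3, 17/27 + 1/27*1/1) = [53/81, 2/3) <- contains code 107/162
  emit 'c', narrow to [53/81, 2/3)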